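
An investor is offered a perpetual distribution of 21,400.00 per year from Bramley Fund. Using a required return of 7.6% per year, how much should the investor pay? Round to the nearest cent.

Level perpetuity: PV = C / r = 21,400.00 / 0.076 = 281,578.95

281578.95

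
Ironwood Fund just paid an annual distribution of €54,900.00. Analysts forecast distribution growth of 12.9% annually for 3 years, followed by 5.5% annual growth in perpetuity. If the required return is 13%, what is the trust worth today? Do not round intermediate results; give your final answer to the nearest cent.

€934620.23

D_1 = 61982.10000
D_2 = 69977.79090
D_3 = 79004.92593
Terminal value at year 3: TV = D_3×(1+g_2)/(r−g_2) = 83350.19685/0.075 = 1111335.95803
P_0 = D_1/(1+r)^1 + D_2/(1+r)^2 + D_3/(1+r)^3 + TV/(1+r)^3
    = 54851.41593 + 54802.87485 + 54754.37673 + 770211.56606 = 934620.23357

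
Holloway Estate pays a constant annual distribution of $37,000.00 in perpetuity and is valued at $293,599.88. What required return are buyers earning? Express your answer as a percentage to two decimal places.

12.60%

P = C/r ⇒ r = C/P = $37,000.00/$293,599.88 = 0.126022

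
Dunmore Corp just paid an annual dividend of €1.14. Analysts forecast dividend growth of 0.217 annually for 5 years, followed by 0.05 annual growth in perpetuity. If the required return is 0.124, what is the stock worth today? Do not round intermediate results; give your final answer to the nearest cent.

D_1 = 1.38738
D_2 = 1.68844
D_3 = 2.05483
D_4 = 2.50073
D_5 = 3.04339
Terminal value at year 5: TV = D_5×(1+g_2)/(r−g_2) = 3.19556/0.074 = 43.18325
P_0 = D_1/(1+r)^1 + D_2/(1+r)^2 + D_3/(1+r)^3 + D_4/(1+r)^4 + D_5/(1+r)^5 + TV/(1+r)^5
    = 1.23432 + 1.33645 + 1.44703 + 1.56676 + 1.69639 + 24.07043 = 31.35138

€31.35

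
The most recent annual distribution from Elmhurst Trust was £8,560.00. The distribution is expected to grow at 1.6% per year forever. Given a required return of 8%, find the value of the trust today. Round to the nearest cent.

£135890.00

D₁ = D₀ × (1 + g) = £8,560.00 × 1.016 = £8,696.9600
Growing perpetuity: P = D₁ / (r − g) = £8,696.9600 / (0.08 − 0.016) = £135,890.00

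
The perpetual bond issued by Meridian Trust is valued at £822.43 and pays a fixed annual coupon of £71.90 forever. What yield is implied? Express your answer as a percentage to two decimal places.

P = C/r ⇒ r = C/P = £71.90/£822.43 = 0.087424

8.74%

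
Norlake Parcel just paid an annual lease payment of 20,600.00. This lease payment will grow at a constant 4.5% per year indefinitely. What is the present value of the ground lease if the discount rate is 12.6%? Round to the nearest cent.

265765.43

D₁ = D₀ × (1 + g) = 20,600.00 × 1.045 = 21,527.0000
Growing perpetuity: P = D₁ / (r − g) = 21,527.0000 / (0.126 − 0.045) = 265,765.43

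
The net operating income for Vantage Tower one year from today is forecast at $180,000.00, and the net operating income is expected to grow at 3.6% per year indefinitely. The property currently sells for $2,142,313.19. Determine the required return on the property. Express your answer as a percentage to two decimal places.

12.00%

P = D₁/(r − g) ⇒ r = D₁/P + g = $180,000.0000/$2,142,313.19 + 0.036 = 0.084021 + 0.036 = 0.120021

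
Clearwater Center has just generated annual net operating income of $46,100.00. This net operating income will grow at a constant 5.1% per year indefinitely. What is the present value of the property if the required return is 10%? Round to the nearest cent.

$988797.96

D₁ = D₀ × (1 + g) = $46,100.00 × 1.051 = $48,451.1000
Growing perpetuity: P = D₁ / (r − g) = $48,451.1000 / (0.1 − 0.051) = $988,797.96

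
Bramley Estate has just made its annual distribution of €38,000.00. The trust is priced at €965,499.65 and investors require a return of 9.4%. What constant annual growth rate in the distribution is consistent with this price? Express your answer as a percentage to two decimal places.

P = D₀(1+g)/(r−g) ⇒ P(r−g) = D₀(1+g) ⇒ g(P+D₀) = P·r − D₀
g = (P·r − D₀)/(P + D₀) = (€965,499.65×0.094 − €38,000.00) / (€965,499.65 + €38,000.00) = 0.052573

5.26%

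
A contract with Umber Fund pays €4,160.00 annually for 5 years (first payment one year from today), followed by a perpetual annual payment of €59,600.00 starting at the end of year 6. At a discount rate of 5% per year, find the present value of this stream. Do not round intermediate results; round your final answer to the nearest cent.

PV of 5-year annuity: €4,160.00 × [1 − (1+0.05)^−5] / 0.05 = 18010.62295
Perpetuity value at year 5: €59,600.00 / 0.05 = 1192000.00000
PV of perpetuity: 1192000.00000 / (1+0.05)^5 = 933963.19043
Total PV = 18010.62295 + 933963.19043 = 951973.81338

€951973.81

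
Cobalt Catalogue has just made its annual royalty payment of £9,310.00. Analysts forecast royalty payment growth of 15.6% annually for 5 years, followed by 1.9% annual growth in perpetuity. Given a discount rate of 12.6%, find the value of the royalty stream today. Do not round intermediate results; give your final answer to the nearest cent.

£151525.59

D_1 = 10762.36000
D_2 = 12441.28816
D_3 = 14382.12911
D_4 = 16625.74125
D_5 = 19219.35689
Terminal value at year 5: TV = D_5×(1+g_2)/(r−g_2) = 19584.52467/0.107 = 183032.94085
P_0 = D_1/(1+r)^1 + D_2/(1+r)^2 + D_3/(1+r)^3 + D_4/(1+r)^4 + D_5/(1+r)^5 + TV/(1+r)^5
    = 9558.04618 + 9812.70105 + 10074.14069 + 10342.54586 + 10618.10214 + 101120.05686 = 151525.59279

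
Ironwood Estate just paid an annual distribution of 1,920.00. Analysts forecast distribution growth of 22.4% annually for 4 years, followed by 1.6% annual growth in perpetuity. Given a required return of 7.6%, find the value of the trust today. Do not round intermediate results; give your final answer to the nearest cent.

D_1 = 2350.08000
D_2 = 2876.49792
D_3 = 3520.83345
D_4 = 4309.50015
Terminal value at year 4: TV = D_4×(1+g_2)/(r−g_2) = 4378.45215/0.06 = 72974.20250
P_0 = D_1/(1+r)^1 + D_2/(1+r)^2 + D_3/(1+r)^3 + D_4/(1+r)^4 + TV/(1+r)^4
    = 2184.08922 + 2484.50298 + 2826.23759 + 3214.97659 + 54440.27022 = 65150.07659

65150.08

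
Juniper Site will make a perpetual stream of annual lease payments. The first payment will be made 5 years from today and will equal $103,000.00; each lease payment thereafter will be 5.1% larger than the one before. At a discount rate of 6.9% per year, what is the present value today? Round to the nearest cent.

$4381813.60

Value at end of year 4: C₁ / (r − g) = $103,000.00 / (0.069 − 0.051) = $5,722,222.2222
Discount to today: PV = $5,722,222.2222 / (1 + 0.069)^4 = $5,722,222.2222 / 1.305903 = $4,381,813.60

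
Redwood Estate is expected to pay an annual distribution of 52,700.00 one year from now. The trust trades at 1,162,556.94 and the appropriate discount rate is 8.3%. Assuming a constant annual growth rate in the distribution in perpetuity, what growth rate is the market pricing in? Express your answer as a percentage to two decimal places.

P = D₁/(r−g) ⇒ g = r − D₁/P = 0.083 − 52,700.00/1,162,556.94 = 0.037669

3.77%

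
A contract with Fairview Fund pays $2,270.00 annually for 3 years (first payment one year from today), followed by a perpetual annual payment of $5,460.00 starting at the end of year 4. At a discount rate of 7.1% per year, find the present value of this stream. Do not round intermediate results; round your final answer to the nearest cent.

$68545.11

PV of 3-year annuity: $2,270.00 × [1 − (1+0.071)^−3] / 0.071 = 5946.33014
Perpetuity value at year 3: $5,460.00 / 0.071 = 76901.40845
PV of perpetuity: 76901.40845 / (1+0.071)^3 = 62598.78177
Total PV = 5946.33014 + 62598.78177 = 68545.11191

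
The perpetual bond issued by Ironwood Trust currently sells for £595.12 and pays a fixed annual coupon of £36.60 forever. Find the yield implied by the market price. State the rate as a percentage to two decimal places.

P = C/r ⇒ r = C/P = £36.60/£595.12 = 0.061500

6.15%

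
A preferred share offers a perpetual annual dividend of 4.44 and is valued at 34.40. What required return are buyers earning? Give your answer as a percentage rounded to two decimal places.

P = C/r ⇒ r = C/P = 4.44/34.40 = 0.129070

12.91%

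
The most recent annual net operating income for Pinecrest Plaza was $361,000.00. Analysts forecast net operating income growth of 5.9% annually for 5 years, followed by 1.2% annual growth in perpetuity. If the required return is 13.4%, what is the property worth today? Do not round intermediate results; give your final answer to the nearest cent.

$3603798.26

D_1 = 382299.00000
D_2 = 404854.64100
D_3 = 428741.06482
D_4 = 454036.78764
D_5 = 480824.95811
Terminal value at year 5: TV = D_5×(1+g_2)/(r−g_2) = 486594.85761/0.122 = 3988482.43944
P_0 = D_1/(1+r)^1 + D_2/(1+r)^2 + D_3/(1+r)^3 + D_4/(1+r)^4 + D_5/(1+r)^5 + TV/(1+r)^5
    = 337124.33862 + 314827.75538 + 294005.81389 + 274560.98493 + 256402.18963 + 2126877.17954 = 3603798.26199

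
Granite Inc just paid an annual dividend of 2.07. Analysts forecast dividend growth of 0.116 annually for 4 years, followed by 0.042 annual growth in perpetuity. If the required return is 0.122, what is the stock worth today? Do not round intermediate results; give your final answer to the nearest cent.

D_1 = 2.31012
D_2 = 2.57809
D_3 = 2.87715
D_4 = 3.21090
Terminal value at year 4: TV = D_4×(1+g_2)/(r−g_2) = 3.34576/0.08 = 41.82201
P_0 = D_1/(1+r)^1 + D_2/(1+r)^2 + D_3/(1+r)^3 + D_4/(1+r)^4 + TV/(1+r)^4
    = 2.05893 + 2.04792 + 2.03697 + 2.02608 + 26.38964 = 34.55953

34.56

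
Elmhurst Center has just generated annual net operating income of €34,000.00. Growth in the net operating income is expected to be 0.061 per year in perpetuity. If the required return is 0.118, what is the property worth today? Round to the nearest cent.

€632877.19

D₁ = D₀ × (1 + g) = €34,000.00 × 1.061 = €36,074.0000
Growing perpetuity: P = D₁ / (r − g) = €36,074.0000 / (0.118 − 0.061) = €632,877.19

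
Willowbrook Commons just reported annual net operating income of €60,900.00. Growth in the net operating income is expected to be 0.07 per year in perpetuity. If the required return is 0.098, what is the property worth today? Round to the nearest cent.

D₁ = D₀ × (1 + g) = €60,900.00 × 1.07 = €65,163.0000
Growing perpetuity: P = D₁ / (r − g) = €65,163.0000 / (0.098 − 0.07) = €2,327,250.00

€2327250.00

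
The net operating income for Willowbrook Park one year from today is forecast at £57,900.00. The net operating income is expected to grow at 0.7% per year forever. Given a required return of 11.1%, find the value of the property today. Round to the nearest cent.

Growing perpetuity: P = D₁ / (r − g) = £57,900.0000 / (0.111 − 0.007) = £556,730.77

£556730.77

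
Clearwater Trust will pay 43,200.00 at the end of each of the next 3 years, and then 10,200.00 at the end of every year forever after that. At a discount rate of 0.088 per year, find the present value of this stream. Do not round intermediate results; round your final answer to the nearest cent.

199740.46

PV of 3-year annuity: 43,200.00 × [1 − (1+0.088)^−3] / 0.088 = 109742.88558
Perpetuity value at year 3: 10,200.00 / 0.088 = 115909.09091
PV of perpetuity: 115909.09091 / (1+0.088)^3 = 89997.57626
Total PV = 109742.88558 + 89997.57626 = 199740.46184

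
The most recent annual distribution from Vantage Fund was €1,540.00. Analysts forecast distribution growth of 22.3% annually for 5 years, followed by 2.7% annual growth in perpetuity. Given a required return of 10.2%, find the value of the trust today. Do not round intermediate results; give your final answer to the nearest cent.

€46141.78

D_1 = 1883.42000
D_2 = 2303.42266
D_3 = 2817.08591
D_4 = 3445.29607
D_5 = 4213.59710
Terminal value at year 5: TV = D_5×(1+g_2)/(r−g_2) = 4327.36422/0.075 = 57698.18957
P_0 = D_1/(1+r)^1 + D_2/(1+r)^2 + D_3/(1+r)^3 + D_4/(1+r)^4 + D_5/(1+r)^5 + TV/(1+r)^5
    = 1709.09256 + 1896.75154 + 2105.01555 + 2336.14702 + 2592.65681 + 35502.11395 = 46141.77744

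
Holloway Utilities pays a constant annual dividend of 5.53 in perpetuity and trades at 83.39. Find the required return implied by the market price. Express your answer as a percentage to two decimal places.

6.63%

P = C/r ⇒ r = C/P = 5.53/83.39 = 0.066315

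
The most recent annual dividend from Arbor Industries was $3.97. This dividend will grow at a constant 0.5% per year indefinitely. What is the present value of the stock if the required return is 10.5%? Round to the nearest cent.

$39.90

D₁ = D₀ × (1 + g) = $3.97 × 1.005 = $3.9899
Growing perpetuity: P = D₁ / (r − g) = $3.9899 / (0.105 − 0.005) = $39.90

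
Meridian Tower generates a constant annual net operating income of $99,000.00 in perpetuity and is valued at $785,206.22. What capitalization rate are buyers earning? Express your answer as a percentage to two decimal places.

P = C/r ⇒ r = C/P = $99,000.00/$785,206.22 = 0.126082

12.61%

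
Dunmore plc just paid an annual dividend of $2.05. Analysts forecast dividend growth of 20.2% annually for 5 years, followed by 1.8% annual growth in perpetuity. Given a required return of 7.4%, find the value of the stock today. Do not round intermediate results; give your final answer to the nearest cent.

D_1 = 2.46410
D_2 = 2.96185
D_3 = 3.56014
D_4 = 4.27929
D_5 = 5.14371
Terminal value at year 5: TV = D_5×(1+g_2)/(r−g_2) = 5.23629/0.056 = 93.50524
P_0 = D_1/(1+r)^1 + D_2/(1+r)^2 + D_3/(1+r)^3 + D_4/(1+r)^4 + D_5/(1+r)^5 + TV/(1+r)^5
    = 2.29432 + 2.56776 + 2.87379 + 3.21629 + 3.59960 + 65.43567 = 79.98742

$79.99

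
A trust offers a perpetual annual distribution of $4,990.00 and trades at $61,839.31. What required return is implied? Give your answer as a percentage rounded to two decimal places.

8.07%

P = C/r ⇒ r = C/P = $4,990.00/$61,839.31 = 0.080693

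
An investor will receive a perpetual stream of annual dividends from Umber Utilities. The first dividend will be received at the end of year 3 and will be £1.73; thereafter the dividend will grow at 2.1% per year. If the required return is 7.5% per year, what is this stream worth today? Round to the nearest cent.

Value at end of year 2: C₁ / (r − g) = £1.73 / (0.075 − 0.021) = £32.0370
Discount to today: PV = £32.0370 / (1 + 0.075)^2 = £32.0370 / 1.155625 = £27.72

£27.72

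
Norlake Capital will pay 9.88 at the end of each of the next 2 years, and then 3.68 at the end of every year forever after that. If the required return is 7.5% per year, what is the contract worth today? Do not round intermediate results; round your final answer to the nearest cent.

60.20

PV of 2-year annuity: 9.88 × [1 − (1+0.075)^−2] / 0.075 = 17.74018
Perpetuity value at year 2: 3.68 / 0.075 = 49.06667
PV of perpetuity: 49.06667 / (1+0.075)^2 = 42.45899
Total PV = 17.74018 + 42.45899 = 60.19917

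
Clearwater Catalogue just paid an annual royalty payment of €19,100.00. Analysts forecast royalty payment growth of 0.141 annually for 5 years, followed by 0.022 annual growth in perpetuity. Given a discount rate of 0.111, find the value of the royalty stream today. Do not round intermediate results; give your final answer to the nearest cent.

€354103.84

D_1 = 21793.10000
D_2 = 24865.92710
D_3 = 28372.02282
D_4 = 32372.47804
D_5 = 36936.99744
Terminal value at year 5: TV = D_5×(1+g_2)/(r−g_2) = 37749.61139/0.089 = 424152.93692
P_0 = D_1/(1+r)^1 + D_2/(1+r)^2 + D_3/(1+r)^3 + D_4/(1+r)^4 + D_5/(1+r)^5 + TV/(1+r)^5
    = 19615.75158 + 20145.42984 + 20689.41084 + 21248.08080 + 21821.83636 + 250583.33433 = 354103.84374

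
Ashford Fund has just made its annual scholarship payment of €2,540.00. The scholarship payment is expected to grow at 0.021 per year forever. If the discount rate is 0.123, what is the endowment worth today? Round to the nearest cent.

D₁ = D₀ × (1 + g) = €2,540.00 × 1.021 = €2,593.3400
Growing perpetuity: P = D₁ / (r − g) = €2,593.3400 / (0.123 − 0.021) = €25,424.90

€25424.90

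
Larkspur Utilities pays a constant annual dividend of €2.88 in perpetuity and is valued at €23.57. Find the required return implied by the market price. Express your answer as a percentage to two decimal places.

P = C/r ⇒ r = C/P = €2.88/€23.57 = 0.122189

12.22%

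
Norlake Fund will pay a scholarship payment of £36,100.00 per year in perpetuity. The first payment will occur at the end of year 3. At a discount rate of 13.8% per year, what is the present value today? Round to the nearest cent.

Value at end of year 2: C / r = £36,100.00 / 0.138 = £261,594.2029
Discount to today: PV = £261,594.2029 / (1 + 0.138)^2 = £261,594.2029 / 1.295044 = £201,996.38

£201996.38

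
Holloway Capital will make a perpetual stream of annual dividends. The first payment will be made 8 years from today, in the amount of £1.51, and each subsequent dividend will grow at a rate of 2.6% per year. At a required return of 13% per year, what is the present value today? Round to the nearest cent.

£6.17

Value at end of year 7: C₁ / (r − g) = £1.51 / (0.13 − 0.026) = £14.5192
Discount to today: PV = £14.5192 / (1 + 0.13)^7 = £14.5192 / 2.352605 = £6.17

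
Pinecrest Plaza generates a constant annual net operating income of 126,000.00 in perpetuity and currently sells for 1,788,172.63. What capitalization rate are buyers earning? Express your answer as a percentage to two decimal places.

P = C/r ⇒ r = C/P = 126,000.00/1,788,172.63 = 0.070463

7.05%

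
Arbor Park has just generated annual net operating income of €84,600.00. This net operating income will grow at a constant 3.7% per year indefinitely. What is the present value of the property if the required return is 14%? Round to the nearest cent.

€851749.51

D₁ = D₀ × (1 + g) = €84,600.00 × 1.037 = €87,730.2000
Growing perpetuity: P = D₁ / (r − g) = €87,730.2000 / (0.14 − 0.037) = €851,749.51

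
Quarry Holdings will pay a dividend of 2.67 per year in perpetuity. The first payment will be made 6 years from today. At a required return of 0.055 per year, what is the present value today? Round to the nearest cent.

Value at end of year 5: C / r = 2.67 / 0.055 = 48.5455
Discount to today: PV = 48.5455 / (1 + 0.055)^5 = 48.5455 / 1.306960 = 37.14

37.14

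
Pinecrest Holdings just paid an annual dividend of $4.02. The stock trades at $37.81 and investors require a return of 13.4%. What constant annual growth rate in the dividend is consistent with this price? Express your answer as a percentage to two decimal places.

P = D₀(1+g)/(r−g) ⇒ P(r−g) = D₀(1+g) ⇒ g(P+D₀) = P·r − D₀
g = (P·r − D₀)/(P + D₀) = ($37.81×0.134 − $4.02) / ($37.81 + $4.02) = 0.025019

2.50%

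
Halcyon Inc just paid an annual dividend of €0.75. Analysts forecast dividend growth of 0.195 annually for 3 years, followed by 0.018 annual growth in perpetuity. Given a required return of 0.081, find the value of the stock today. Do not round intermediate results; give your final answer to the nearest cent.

D_1 = 0.89625
D_2 = 1.07102
D_3 = 1.27987
Terminal value at year 3: TV = D_3×(1+g_2)/(r−g_2) = 1.30291/0.063 = 20.68103
P_0 = D_1/(1+r)^1 + D_2/(1+r)^2 + D_3/(1+r)^3 + TV/(1+r)^3
    = 0.82909 + 0.91653 + 1.01318 + 16.37175 = 19.13056

€19.13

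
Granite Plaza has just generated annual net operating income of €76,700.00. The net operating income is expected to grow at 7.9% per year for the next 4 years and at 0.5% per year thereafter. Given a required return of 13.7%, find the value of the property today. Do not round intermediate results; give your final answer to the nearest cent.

€743241.21

D_1 = 82759.30000
D_2 = 89297.28470
D_3 = 96351.77019
D_4 = 103963.56004
Terminal value at year 4: TV = D_4×(1+g_2)/(r−g_2) = 104483.37784/0.132 = 791540.74119
P_0 = D_1/(1+r)^1 + D_2/(1+r)^2 + D_3/(1+r)^3 + D_4/(1+r)^4 + TV/(1+r)^4
    = 72787.42304 + 69074.43225 + 65550.84643 + 62207.00378 + 473621.50607 = 743241.21157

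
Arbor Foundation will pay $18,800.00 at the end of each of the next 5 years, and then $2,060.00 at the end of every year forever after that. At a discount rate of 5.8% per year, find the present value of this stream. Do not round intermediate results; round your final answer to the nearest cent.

PV of 5-year annuity: $18,800.00 × [1 − (1+0.058)^−5] / 0.058 = 79625.17705
Perpetuity value at year 5: $2,060.00 / 0.058 = 35517.24138
PV of perpetuity: 35517.24138 / (1+0.058)^5 = 26792.35496
Total PV = 79625.17705 + 26792.35496 = 106417.53201

$106417.53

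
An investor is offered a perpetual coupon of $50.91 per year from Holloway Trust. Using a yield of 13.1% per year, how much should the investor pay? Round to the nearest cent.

$388.63

Level perpetuity: PV = C / r = $50.91 / 0.131 = $388.63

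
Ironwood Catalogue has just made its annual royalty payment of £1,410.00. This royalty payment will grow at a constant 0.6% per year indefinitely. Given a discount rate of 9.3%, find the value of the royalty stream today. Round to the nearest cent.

D₁ = D₀ × (1 + g) = £1,410.00 × 1.006 = £1,418.4600
Growing perpetuity: P = D₁ / (r − g) = £1,418.4600 / (0.093 − 0.006) = £16,304.14

£16304.14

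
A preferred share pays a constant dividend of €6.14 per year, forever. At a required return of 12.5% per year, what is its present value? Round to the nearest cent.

€49.12

Level perpetuity: PV = C / r = €6.14 / 0.125 = €49.12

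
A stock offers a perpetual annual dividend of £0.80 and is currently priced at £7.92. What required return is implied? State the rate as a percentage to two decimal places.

10.10%

P = C/r ⇒ r = C/P = £0.80/£7.92 = 0.101010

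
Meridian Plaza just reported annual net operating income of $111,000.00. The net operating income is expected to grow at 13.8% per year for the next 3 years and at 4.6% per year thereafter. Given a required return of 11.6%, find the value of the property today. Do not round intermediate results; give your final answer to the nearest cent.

D_1 = 126318.00000
D_2 = 143749.88400
D_3 = 163587.36799
Terminal value at year 3: TV = D_3×(1+g_2)/(r−g_2) = 171112.38692/0.07 = 2444462.67028
P_0 = D_1/(1+r)^1 + D_2/(1+r)^2 + D_3/(1+r)^3 + TV/(1+r)^3
    = 113188.17204 + 115419.48009 + 117694.77450 + 1758696.20188 = 2104998.62852

$2104998.63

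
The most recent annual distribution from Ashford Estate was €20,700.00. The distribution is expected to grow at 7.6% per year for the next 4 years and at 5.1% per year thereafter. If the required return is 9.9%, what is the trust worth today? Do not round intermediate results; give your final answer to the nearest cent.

D_1 = 22273.20000
D_2 = 23965.96320
D_3 = 25787.37640
D_4 = 27747.21701
Terminal value at year 4: TV = D_4×(1+g_2)/(r−g_2) = 29162.32508/0.048 = 607548.43911
P_0 = D_1/(1+r)^1 + D_2/(1+r)^2 + D_3/(1+r)^3 + D_4/(1+r)^4 + TV/(1+r)^4
    = 20266.78799 + 19842.64229 + 19427.37316 + 19020.79483 + 416476.15352 = 495033.75179

€495033.75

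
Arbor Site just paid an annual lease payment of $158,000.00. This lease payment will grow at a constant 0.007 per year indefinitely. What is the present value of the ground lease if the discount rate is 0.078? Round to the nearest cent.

D₁ = D₀ × (1 + g) = $158,000.00 × 1.007 = $159,106.0000
Growing perpetuity: P = D₁ / (r − g) = $159,106.0000 / (0.078 − 0.007) = $2,240,929.58

$2240929.58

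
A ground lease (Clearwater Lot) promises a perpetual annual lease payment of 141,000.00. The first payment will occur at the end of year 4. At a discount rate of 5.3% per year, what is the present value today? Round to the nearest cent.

Value at end of year 3: C / r = 141,000.00 / 0.053 = 2,660,377.3585
Discount to today: PV = 2,660,377.3585 / (1 + 0.053)^3 = 2,660,377.3585 / 1.167576 = 2,278,547.73

2278547.73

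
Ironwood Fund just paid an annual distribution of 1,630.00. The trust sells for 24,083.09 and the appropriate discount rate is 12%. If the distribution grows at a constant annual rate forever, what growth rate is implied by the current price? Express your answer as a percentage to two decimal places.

P = D₀(1+g)/(r−g) ⇒ P(r−g) = D₀(1+g) ⇒ g(P+D₀) = P·r − D₀
g = (P·r − D₀)/(P + D₀) = (24,083.09×0.12 − 1,630.00) / (24,083.09 + 1,630.00) = 0.049001

4.90%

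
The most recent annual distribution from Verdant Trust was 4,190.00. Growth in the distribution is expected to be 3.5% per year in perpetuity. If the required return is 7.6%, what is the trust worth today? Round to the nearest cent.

105771.95

D₁ = D₀ × (1 + g) = 4,190.00 × 1.035 = 4,336.6500
Growing perpetuity: P = D₁ / (r − g) = 4,336.6500 / (0.076 − 0.035) = 105,771.95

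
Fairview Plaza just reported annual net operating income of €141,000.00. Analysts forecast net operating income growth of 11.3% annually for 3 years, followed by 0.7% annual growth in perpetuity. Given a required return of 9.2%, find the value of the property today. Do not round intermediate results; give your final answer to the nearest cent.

€2208150.55

D_1 = 156933.00000
D_2 = 174666.42900
D_3 = 194403.73548
Terminal value at year 3: TV = D_3×(1+g_2)/(r−g_2) = 195764.56163/0.085 = 2303112.48971
P_0 = D_1/(1+r)^1 + D_2/(1+r)^2 + D_3/(1+r)^3 + TV/(1+r)^3
    = 143711.53846 + 146475.22189 + 149292.05308 + 1768671.73477 = 2208150.54821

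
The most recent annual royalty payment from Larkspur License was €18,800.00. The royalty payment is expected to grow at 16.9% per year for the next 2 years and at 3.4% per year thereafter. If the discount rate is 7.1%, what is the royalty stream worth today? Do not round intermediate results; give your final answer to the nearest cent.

D_1 = 21977.20000
D_2 = 25691.34680
Terminal value at year 2: TV = D_2×(1+g_2)/(r−g_2) = 26564.85259/0.037 = 717968.98895
P_0 = D_1/(1+r)^1 + D_2/(1+r)^2 + TV/(1+r)^2
    = 20520.26144 + 22397.93242 + 625931.40869 = 668849.60254

€668849.60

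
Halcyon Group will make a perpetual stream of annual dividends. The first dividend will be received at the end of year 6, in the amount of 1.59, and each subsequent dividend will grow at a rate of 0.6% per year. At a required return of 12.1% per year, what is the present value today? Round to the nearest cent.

Value at end of year 5: C₁ / (r − g) = 1.59 / (0.121 − 0.006) = 13.8261
Discount to today: PV = 13.8261 / (1 + 0.121)^5 = 13.8261 / 1.770223 = 7.81

7.81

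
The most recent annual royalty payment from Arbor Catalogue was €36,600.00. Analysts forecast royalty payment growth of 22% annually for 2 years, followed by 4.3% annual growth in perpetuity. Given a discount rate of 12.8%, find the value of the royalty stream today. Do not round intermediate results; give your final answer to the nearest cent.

D_1 = 44652.00000
D_2 = 54475.44000
Terminal value at year 2: TV = D_2×(1+g_2)/(r−g_2) = 56817.88392/0.085 = 668445.69318
P_0 = D_1/(1+r)^1 + D_2/(1+r)^2 + TV/(1+r)^2
    = 39585.10638 + 42813.67889 + 525349.02449 = 607747.80976

€607747.81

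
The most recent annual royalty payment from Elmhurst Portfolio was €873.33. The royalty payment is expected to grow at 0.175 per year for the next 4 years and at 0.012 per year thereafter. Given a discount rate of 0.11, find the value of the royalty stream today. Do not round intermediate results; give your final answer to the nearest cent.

D_1 = 1026.16275
D_2 = 1205.74123
D_3 = 1416.74595
D_4 = 1664.67649
Terminal value at year 4: TV = D_4×(1+g_2)/(r−g_2) = 1684.65261/0.098 = 17190.33271
P_0 = D_1/(1+r)^1 + D_2/(1+r)^2 + D_3/(1+r)^3 + D_4/(1+r)^4 + TV/(1+r)^4
    = 924.47095 + 978.60663 + 1035.91243 + 1096.57396 + 11323.80461 = 15359.36858

€15359.37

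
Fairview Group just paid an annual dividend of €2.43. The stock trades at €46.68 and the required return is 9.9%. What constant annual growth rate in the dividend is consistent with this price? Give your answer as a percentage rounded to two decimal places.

P = D₀(1+g)/(r−g) ⇒ P(r−g) = D₀(1+g) ⇒ g(P+D₀) = P·r − D₀
g = (P·r − D₀)/(P + D₀) = (€46.68×0.099 − €2.43) / (€46.68 + €2.43) = 0.044621

4.46%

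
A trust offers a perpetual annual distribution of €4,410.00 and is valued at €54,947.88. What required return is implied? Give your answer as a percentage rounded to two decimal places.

8.03%

P = C/r ⇒ r = C/P = €4,410.00/€54,947.88 = 0.080258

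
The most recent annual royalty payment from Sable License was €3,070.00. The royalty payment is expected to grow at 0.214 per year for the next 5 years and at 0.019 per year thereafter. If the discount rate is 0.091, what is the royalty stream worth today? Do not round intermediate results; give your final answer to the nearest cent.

€95513.59

D_1 = 3726.98000
D_2 = 4524.55372
D_3 = 5492.80822
D_4 = 6668.26917
D_5 = 8095.27878
Terminal value at year 5: TV = D_5×(1+g_2)/(r−g_2) = 8249.08907/0.072 = 114570.68159
P_0 = D_1/(1+r)^1 + D_2/(1+r)^2 + D_3/(1+r)^3 + D_4/(1+r)^4 + D_5/(1+r)^5 + TV/(1+r)^5
    = 3416.11366 + 3801.24838 + 4229.80342 + 4706.67402 + 5237.30729 + 74122.44625 = 95513.59301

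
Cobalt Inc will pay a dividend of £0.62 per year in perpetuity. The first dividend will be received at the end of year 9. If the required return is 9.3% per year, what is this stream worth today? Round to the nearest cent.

Value at end of year 8: C / r = £0.62 / 0.093 = £6.6667
Discount to today: PV = £6.6667 / (1 + 0.093)^8 = £6.6667 / 2.036861 = £3.27

£3.27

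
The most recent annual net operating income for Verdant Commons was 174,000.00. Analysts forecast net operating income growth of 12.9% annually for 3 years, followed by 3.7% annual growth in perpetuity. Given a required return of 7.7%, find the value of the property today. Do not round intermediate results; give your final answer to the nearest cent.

D_1 = 196446.00000
D_2 = 221787.53400
D_3 = 250398.12589
Terminal value at year 3: TV = D_3×(1+g_2)/(r−g_2) = 259662.85654/0.04 = 6491571.41359
P_0 = D_1/(1+r)^1 + D_2/(1+r)^2 + D_3/(1+r)^3 + TV/(1+r)^3
    = 182401.11421 + 191207.85324 + 200439.80159 + 5196401.85609 = 5770450.62512

5770450.63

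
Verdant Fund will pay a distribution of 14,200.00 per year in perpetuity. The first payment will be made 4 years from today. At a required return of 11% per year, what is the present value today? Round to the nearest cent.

94390.16

Value at end of year 3: C / r = 14,200.00 / 0.11 = 129,090.9091
Discount to today: PV = 129,090.9091 / (1 + 0.11)^3 = 129,090.9091 / 1.367631 = 94,390.16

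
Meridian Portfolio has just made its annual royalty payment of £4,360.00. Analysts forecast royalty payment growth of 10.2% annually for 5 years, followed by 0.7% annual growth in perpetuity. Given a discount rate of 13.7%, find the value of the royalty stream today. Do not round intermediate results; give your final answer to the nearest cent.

£48752.94

D_1 = 4804.72000
D_2 = 5294.80144
D_3 = 5834.87119
D_4 = 6430.02805
D_5 = 7085.89091
Terminal value at year 5: TV = D_5×(1+g_2)/(r−g_2) = 7135.49215/0.13 = 54888.40112
P_0 = D_1/(1+r)^1 + D_2/(1+r)^2 + D_3/(1+r)^3 + D_4/(1+r)^4 + D_5/(1+r)^5 + TV/(1+r)^5
    = 4225.78716 + 4095.70576 + 3969.62863 + 3847.43249 + 3728.99790 + 28885.39140 = 48752.94334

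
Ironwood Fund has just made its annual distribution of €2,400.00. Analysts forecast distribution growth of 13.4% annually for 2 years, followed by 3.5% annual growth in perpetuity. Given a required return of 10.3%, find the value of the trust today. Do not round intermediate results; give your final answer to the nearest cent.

€43615.85

D_1 = 2721.60000
D_2 = 3086.29440
Terminal value at year 2: TV = D_2×(1+g_2)/(r−g_2) = 3194.31470/0.068 = 46975.21624
P_0 = D_1/(1+r)^1 + D_2/(1+r)^2 + TV/(1+r)^2
    = 2467.45240 + 2536.80057 + 38611.59685 = 43615.84982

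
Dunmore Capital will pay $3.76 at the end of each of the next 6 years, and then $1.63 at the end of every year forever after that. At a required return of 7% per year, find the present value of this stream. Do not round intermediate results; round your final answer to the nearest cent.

PV of 6-year annuity: $3.76 × [1 − (1+0.07)^−6] / 0.07 = 17.92219
Perpetuity value at year 6: $1.63 / 0.07 = 23.28571
PV of perpetuity: 23.28571 / (1+0.07)^6 = 15.51625
Total PV = 17.92219 + 15.51625 = 33.43844

$33.44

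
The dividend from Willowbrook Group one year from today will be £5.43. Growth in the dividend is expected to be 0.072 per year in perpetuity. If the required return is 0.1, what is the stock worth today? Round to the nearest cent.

£193.93

Growing perpetuity: P = D₁ / (r − g) = £5.4300 / (0.1 − 0.072) = £193.93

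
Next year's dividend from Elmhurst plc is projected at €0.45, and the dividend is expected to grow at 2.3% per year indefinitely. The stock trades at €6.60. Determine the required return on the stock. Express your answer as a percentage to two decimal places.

P = D₁/(r − g) ⇒ r = D₁/P + g = €0.4500/€6.60 + 0.023 = 0.068182 + 0.023 = 0.091182

9.12%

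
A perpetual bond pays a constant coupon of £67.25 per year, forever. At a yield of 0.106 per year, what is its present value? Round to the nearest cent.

£634.43

Level perpetuity: PV = C / r = £67.25 / 0.106 = £634.43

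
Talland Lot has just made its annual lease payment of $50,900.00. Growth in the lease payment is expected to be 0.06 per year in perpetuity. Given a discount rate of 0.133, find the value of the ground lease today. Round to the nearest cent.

D₁ = D₀ × (1 + g) = $50,900.00 × 1.06 = $53,954.0000
Growing perpetuity: P = D₁ / (r − g) = $53,954.0000 / (0.133 − 0.06) = $739,095.89

$739095.89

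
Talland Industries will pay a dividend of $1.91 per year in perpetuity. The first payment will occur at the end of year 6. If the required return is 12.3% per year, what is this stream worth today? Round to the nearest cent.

Value at end of year 5: C / r = $1.91 / 0.123 = $15.5285
Discount to today: PV = $15.5285 / (1 + 0.123)^5 = $15.5285 / 1.786071 = $8.69

$8.69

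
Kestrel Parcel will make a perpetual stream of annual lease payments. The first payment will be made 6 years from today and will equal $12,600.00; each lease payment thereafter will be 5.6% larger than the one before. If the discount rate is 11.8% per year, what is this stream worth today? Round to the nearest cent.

$116350.92

Value at end of year 5: C₁ / (r − g) = $12,600.00 / (0.118 − 0.056) = $203,225.8065
Discount to today: PV = $203,225.8065 / (1 + 0.118)^5 = $203,225.8065 / 1.746663 = $116,350.92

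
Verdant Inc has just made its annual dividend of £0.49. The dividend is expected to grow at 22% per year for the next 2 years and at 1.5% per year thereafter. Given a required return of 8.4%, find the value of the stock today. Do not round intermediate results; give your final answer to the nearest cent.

D_1 = 0.59780
D_2 = 0.72932
Terminal value at year 2: TV = D_2×(1+g_2)/(r−g_2) = 0.74026/0.069 = 10.72834
P_0 = D_1/(1+r)^1 + D_2/(1+r)^2 + TV/(1+r)^2
    = 0.55148 + 0.62066 + 9.13007 = 10.30221

£10.30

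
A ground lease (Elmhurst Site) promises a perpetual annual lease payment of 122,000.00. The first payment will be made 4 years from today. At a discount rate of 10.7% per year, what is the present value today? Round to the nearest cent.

840491.24

Value at end of year 3: C / r = 122,000.00 / 0.107 = 1,140,186.9159
Discount to today: PV = 1,140,186.9159 / (1 + 0.107)^3 = 1,140,186.9159 / 1.356572 = 840,491.24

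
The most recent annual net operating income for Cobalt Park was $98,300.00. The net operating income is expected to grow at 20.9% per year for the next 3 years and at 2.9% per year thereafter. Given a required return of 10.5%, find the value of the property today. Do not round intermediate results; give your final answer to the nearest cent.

D_1 = 118844.70000
D_2 = 143683.24230
D_3 = 173713.03994
Terminal value at year 3: TV = D_3×(1+g_2)/(r−g_2) = 178750.71810/0.076 = 2351983.13288
P_0 = D_1/(1+r)^1 + D_2/(1+r)^2 + D_3/(1+r)^3 + TV/(1+r)^3
    = 107551.76471 + 117674.28374 + 128749.51044 + 1743200.60848 = 2097176.16736

$2097176.17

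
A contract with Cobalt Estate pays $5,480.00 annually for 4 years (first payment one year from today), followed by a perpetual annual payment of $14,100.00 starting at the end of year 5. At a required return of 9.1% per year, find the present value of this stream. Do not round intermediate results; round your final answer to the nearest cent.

$127079.86

PV of 4-year annuity: $5,480.00 × [1 − (1+0.091)^−4] / 0.091 = 17714.76620
Perpetuity value at year 4: $14,100.00 / 0.091 = 154945.05495
PV of perpetuity: 154945.05495 / (1+0.091)^4 = 109365.09083
Total PV = 17714.76620 + 109365.09083 = 127079.85702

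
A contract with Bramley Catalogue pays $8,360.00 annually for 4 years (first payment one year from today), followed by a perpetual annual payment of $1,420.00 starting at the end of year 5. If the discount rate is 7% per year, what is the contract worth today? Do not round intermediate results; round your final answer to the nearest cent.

$43792.96

PV of 4-year annuity: $8,360.00 × [1 − (1+0.07)^−4] / 0.07 = 28317.08610
Perpetuity value at year 4: $1,420.00 / 0.07 = 20285.71429
PV of perpetuity: 20285.71429 / (1+0.07)^4 = 15475.87430
Total PV = 28317.08610 + 15475.87430 = 43792.96041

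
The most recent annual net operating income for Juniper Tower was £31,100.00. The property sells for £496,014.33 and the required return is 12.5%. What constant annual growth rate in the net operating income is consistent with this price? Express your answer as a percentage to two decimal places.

5.86%

P = D₀(1+g)/(r−g) ⇒ P(r−g) = D₀(1+g) ⇒ g(P+D₀) = P·r − D₀
g = (P·r − D₀)/(P + D₀) = (£496,014.33×0.125 − £31,100.00) / (£496,014.33 + £31,100.00) = 0.058624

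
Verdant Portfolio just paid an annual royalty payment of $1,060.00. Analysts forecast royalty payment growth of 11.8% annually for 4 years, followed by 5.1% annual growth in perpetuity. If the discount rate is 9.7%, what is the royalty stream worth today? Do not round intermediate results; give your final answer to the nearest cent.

D_1 = 1185.08000
D_2 = 1324.91944
D_3 = 1481.25993
D_4 = 1656.04861
Terminal value at year 4: TV = D_4×(1+g_2)/(r−g_2) = 1740.50709/0.046 = 37837.11054
P_0 = D_1/(1+r)^1 + D_2/(1+r)^2 + D_3/(1+r)^3 + D_4/(1+r)^4 + TV/(1+r)^4
    = 1080.29170 + 1100.97186 + 1122.04789 + 1143.52738 + 26127.11480 = 30573.95363

$30573.95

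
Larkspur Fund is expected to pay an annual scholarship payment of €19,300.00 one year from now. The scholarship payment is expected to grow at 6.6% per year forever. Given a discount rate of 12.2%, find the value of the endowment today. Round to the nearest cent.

Growing perpetuity: P = D₁ / (r − g) = €19,300.0000 / (0.122 − 0.066) = €344,642.86

€344642.86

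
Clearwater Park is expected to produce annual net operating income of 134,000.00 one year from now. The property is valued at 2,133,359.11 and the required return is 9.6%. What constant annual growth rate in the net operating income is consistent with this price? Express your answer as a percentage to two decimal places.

3.32%

P = D₁/(r−g) ⇒ g = r − D₁/P = 0.096 − 134,000.00/2,133,359.11 = 0.033188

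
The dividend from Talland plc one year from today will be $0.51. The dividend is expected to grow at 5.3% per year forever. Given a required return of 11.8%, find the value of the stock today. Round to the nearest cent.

Growing perpetuity: P = D₁ / (r − g) = $0.5100 / (0.118 − 0.053) = $7.85

$7.85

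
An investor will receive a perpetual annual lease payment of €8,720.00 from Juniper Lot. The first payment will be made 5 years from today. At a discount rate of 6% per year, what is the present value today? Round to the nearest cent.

€115117.61

Value at end of year 4: C / r = €8,720.00 / 0.06 = €145,333.3333
Discount to today: PV = €145,333.3333 / (1 + 0.06)^4 = €145,333.3333 / 1.262477 = €115,117.61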